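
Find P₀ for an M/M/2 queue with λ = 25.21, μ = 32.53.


a = λ/μ = 25.21/32.53 = 0.7750; ρ = a/c = 0.3875
Σ_{k=0}^{1} a^k/k! (terms k=0..1) = 1.00000 + 0.77498 = 1.77498
Tail: a^2/(2!(1−ρ)) = 0.60059/(2·0.6125) = 0.49027
P₀ = 1/(1.77498 + 0.49027) = 1/2.26524 = 0.441453

Final: 0.441453


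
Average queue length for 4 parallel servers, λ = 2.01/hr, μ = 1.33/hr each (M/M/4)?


a = λ/μ = 1.5113; ρ = a/4 = 0.3778
P₀ = 0.218442
Lq = P₀·a^c·ρ / (c!·(1−ρ)²) = 0.218442·5.21648·0.3778/(24·0.38711)
= 0.04634

Final: 0.04634


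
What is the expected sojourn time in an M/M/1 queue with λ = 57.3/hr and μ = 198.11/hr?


W = 1/(μ−λ) = 1/(198.11 − 57.3) = 1/140.81 = 0.007102 hr

Final: 0.007102 hr


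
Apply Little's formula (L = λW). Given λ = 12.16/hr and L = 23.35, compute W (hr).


W = L/λ = 23.35/12.16 = 1.9202 hr

Final: 1.9202 hr


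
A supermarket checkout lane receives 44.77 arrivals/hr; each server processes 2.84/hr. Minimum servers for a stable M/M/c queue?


Stability requires cμ > λ ⇔ c > λ/μ.
λ/μ = 44.77/2.84 = 15.7641
Minimum integer c = ⌊15.7641⌋ + 1 = 16
Check: 16·2.84 = 45.44 > 44.77, while 15·2.84 = 42.60 ≤ 44.77

Final: 16 servers


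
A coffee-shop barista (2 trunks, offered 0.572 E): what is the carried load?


B(2,0.572) = 0.094257 (Erlang-B)
Carried load = a(1 − B) = 0.572·(1 − 0.094257) = 0.572·0.905743 = 0.5181 E

Final: 0.5181 Erlangs


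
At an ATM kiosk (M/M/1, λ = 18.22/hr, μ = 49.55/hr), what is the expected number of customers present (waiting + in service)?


ρ = λ/μ = 18.22/49.55 = 0.3677
L = ρ/(1−ρ) = 0.3677/(1 − 0.3677) = 0.3677/0.6323 = 0.5816

Final: 0.5816


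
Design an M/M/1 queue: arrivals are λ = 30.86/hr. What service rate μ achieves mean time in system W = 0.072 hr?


W = 1/(μ−λ) ⇒ μ − λ = 1/W = 1/0.072 = 13.8889
μ = λ + 1/W = 30.86 + 13.8889 = 44.7489 per hr

Final: 44.7489 /hr


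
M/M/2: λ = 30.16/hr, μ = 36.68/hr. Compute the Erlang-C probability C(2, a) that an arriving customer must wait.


a = λ/μ = 0.8222; ρ = a/2 = 0.4111
P₀ = 0.417311 (from M/M/c formula)
C(c,a) = [a^c/(c!(1−ρ))]·P₀ = [0.67609/(2·0.5889)]·0.417311
= 0.57405·0.417311 = 0.239557

Final: 0.239557


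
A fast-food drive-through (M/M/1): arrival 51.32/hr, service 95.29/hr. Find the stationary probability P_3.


ρ = 51.32/95.29 = 0.5386
P_n = (1−ρ)·ρ^n = (1 − 0.5386)·0.5386^3 = 0.4614·0.156213 = 0.072082

Final: 0.072082


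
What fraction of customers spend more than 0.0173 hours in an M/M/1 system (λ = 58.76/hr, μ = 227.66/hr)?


W ~ Exponential(μ−λ) for M/M/1.
μ − λ = 227.66 − 58.76 = 168.9000
P(W > t) = e^{−(μ−λ)t} = e^{−2.9220} = 0.053828

Final: 0.053828


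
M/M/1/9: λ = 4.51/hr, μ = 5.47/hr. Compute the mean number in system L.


ρ = 4.51/5.47 = 0.8245
L = ρ[1 − (K+1)ρ^K + Kρ^(K+1)] / [(1−ρ)(1−ρ^(K+1))]
Numerator: 0.8245·(1 − 10·0.176077 + 9·0.145175) = 0.450014
Denominator: (0.1755)·(0.854825) = 0.150024
L = 0.450014/0.150024 = 2.9996

Final: 2.9996


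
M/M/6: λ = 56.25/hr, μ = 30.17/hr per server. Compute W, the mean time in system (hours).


a = 1.8644; ρ = 0.3107; P₀ = 0.154834
Lq = P₀·a^c·ρ/(c!(1−ρ)²) = 0.005908
Wq = Lq/λ = 0.005908/56.25 = 0.0001050 hr
W = Wq + 1/μ = 0.0001050 + 0.03315 = 0.03325 hr

Final: 0.03325 hr


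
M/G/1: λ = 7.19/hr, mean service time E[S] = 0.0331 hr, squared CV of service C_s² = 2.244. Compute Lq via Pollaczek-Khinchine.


ρ = λ·E[S] = 7.19·0.0331 = 0.2380
Lq = ρ²(1+C_s²)/(2(1−ρ)) = 0.05664·(1+2.244)/(2·0.7620)
= 0.05664·3.2440/1.5240 = 0.12056

Final: 0.12056


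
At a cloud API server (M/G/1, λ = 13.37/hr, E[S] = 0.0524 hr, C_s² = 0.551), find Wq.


ρ = λ·E[S] = 13.37·0.0524 = 0.7006
E[S²] = E[S]²(1+C_s²) = 0.0524²·(1+0.551) = 0.004259
Wq = λ·E[S²]/(2(1−ρ)) = 13.37·0.004259/(2·0.2994) = 0.09508 hr

Final: 0.09508 hr


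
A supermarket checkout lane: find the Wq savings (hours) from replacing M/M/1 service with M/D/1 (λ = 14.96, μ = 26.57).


ρ = 14.96/26.57 = 0.5630
Wq(M/M/1) = ρ/(μ−λ) = 0.5630/11.61 = 0.04850 hr
Wq(M/D/1) = ρ/(2(μ−λ)) = 0.02425 hr
Savings = 0.04850 − 0.02425 = 0.02425 hr

Final: 0.02425 hr


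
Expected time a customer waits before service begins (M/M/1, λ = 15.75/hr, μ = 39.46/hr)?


ρ = 15.75/39.46 = 0.3991
Wq = ρ/(μ−λ) = 0.3991/(39.46 − 15.75) = 0.3991/23.71 = 0.01683 hr

Final: 0.01683 hr


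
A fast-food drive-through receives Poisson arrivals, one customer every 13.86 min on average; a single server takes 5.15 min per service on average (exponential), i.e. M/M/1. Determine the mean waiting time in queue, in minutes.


λ = 60/13.86 = 4.3290 /hr
μ = 60/5.15 = 11.6505 /hr
ρ = λ/μ = 4.3290/11.6505 = 0.3716
Wq = ρ/(μ−λ) = 0.3716/(11.6505−4.3290) = 0.05075 hr
In minutes: 0.05075·60 = 3.045 min

Final: 3.045 min


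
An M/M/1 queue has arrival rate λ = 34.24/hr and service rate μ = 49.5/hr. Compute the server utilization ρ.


ρ = λ/μ = 34.24/49.5 = 0.6917

Final: 0.6917


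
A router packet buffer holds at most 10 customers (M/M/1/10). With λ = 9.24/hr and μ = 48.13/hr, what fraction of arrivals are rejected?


ρ = λ/μ = 9.24/48.13 = 0.1920
P_K = (1−ρ)ρ^K/(1−ρ^(K+1)) = (0.8080·0.00000006801)/(1 − 0.00000001306)
= 0.00000005495/1.000000 = 0.00000005495

Final: 0.00000005495


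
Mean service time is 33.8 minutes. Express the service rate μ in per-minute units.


μ = 1/(service time) in consistent units.
1 minute = 1 min, so μ = 1/33.8 = 0.02959 per minute

Final: 0.02959 /min


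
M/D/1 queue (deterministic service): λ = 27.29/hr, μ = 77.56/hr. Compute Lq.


ρ = 27.29/77.56 = 0.3519
M/D/1: Lq = ρ²/(2(1−ρ)) = 0.1238/(2·0.6481) = 0.09551

Final: 0.09551


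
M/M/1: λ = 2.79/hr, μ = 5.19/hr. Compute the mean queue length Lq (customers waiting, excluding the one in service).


ρ = 2.79/5.19 = 0.5376
Lq = ρ²/(1−ρ) = 0.2890/0.4624 = 0.6249

Final: 0.6249


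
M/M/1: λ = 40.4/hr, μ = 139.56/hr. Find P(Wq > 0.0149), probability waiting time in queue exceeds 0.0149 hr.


ρ = 40.4/139.56 = 0.2895
P(Wq > t) = ρ·e^{−(μ−λ)t} = 0.2895·e^{−1.4775}
= 0.2895·0.228211 = 0.066063

Final: 0.066063


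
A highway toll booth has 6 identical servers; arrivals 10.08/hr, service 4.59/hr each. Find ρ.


ρ = λ/(cμ) = 10.08/(6·4.59) = 10.08/27.54 = 0.3660

Final: 0.3660


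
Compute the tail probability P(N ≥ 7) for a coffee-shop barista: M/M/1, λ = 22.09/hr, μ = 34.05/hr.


ρ = 22.09/34.05 = 0.6488
P(N ≥ n) = ρ^n = 0.6488^7 = 0.048367

Final: 0.048367


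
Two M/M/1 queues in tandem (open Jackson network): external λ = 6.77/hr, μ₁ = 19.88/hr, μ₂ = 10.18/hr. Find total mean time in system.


Each node sees arrival rate λ = 6.77/hr (tandem ⇒ throughput preserved).
W₁ = 1/(μ₁−λ) = 1/(19.88−6.77) = 0.07628 hr
W₂ = 1/(μ₂−λ) = 1/(10.18−6.77) = 0.29326 hr
W_total = W₁ + W₂ = 0.07628 + 0.29326 = 0.36953 hr

Final: 0.36953 hr


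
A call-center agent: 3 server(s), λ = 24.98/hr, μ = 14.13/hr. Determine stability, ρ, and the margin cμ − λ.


Total capacity cμ = 3·14.13 = 42.39/hr
ρ = λ/(cμ) = 24.98/42.39 = 0.5893
Stable ⇔ ρ < 1: YES
Spare capacity = cμ − λ = 42.39 − 24.98 = 17.41/hr

Final: ρ = 0.5893; stable; margin = 17.41/hr


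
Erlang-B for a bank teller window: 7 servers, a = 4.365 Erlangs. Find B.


B(c,a) = (a^c/c!) / Σ_{k=0}^{c} a^k/k!
a^7/7! = 5.990447
Σ terms (k=0..7): 1.00000 + 4.36500 + 9.52661 + 13.86122 + 15.12606 + 13.20505 + 9.60667 + 5.99045 = 72.681059
B = 5.990447/72.681059 = 0.082421

Final: 0.082421


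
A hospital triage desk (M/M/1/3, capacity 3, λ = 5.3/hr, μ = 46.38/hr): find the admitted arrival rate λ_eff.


ρ = 0.1143; P_K = (1−ρ)ρ^3/(1−ρ^4) = 0.001322
λ_eff = λ(1 − P_K) = 5.3·(1 − 0.001322) = 5.3·0.998678 = 5.2930 /hr

Final: 5.2930 /hr


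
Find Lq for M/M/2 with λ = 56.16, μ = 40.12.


a = λ/μ = 1.3998; ρ = a/2 = 0.6999
P₀ = 0.176540
Lq = P₀·a^c·ρ / (c!·(1−ρ)²) = 0.176540·1.95944·0.6999/(2·0.09006)
= 1.34416

Final: 1.34416


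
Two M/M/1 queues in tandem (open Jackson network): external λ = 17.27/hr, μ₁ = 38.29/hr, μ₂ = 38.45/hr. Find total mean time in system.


Each node sees arrival rate λ = 17.27/hr (tandem ⇒ throughput preserved).
W₁ = 1/(μ₁−λ) = 1/(38.29−17.27) = 0.04757 hr
W₂ = 1/(μ₂−λ) = 1/(38.45−17.27) = 0.04721 hr
W_total = W₁ + W₂ = 0.04757 + 0.04721 = 0.09479 hr

Final: 0.09479 hr


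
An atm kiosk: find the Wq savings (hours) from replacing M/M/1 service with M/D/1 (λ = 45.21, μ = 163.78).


ρ = 45.21/163.78 = 0.2760
Wq(M/M/1) = ρ/(μ−λ) = 0.2760/118.57 = 0.002328 hr
Wq(M/D/1) = ρ/(2(μ−λ)) = 0.001164 hr
Savings = 0.002328 − 0.001164 = 0.001164 hr

Final: 0.001164 hr


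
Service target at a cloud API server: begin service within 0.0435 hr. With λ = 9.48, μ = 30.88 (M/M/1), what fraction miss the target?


ρ = 9.48/30.88 = 0.3070
P(Wq > t) = ρ·e^{−(μ−λ)t} = 0.3070·e^{−0.9309}
= 0.3070·0.394199 = 0.121017

Final: 0.121017


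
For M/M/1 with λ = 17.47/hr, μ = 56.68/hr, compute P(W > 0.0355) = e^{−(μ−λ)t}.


W ~ Exponential(μ−λ) for M/M/1.
μ − λ = 56.68 − 17.47 = 39.2100
P(W > t) = e^{−(μ−λ)t} = e^{−1.3920} = 0.248589

Final: 0.248589


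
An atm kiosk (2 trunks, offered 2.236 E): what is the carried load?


B(2,2.236) = 0.435829 (Erlang-B)
Carried load = a(1 − B) = 2.236·(1 − 0.435829) = 2.236·0.564171 = 1.2615 E

Final: 1.2615 Erlangs


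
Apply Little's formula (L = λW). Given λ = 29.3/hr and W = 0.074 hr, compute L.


L = λW = 29.3·0.074 = 2.1682

Final: 2.1682


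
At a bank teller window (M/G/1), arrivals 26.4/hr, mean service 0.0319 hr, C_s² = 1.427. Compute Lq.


ρ = λ·E[S] = 26.4·0.0319 = 0.8422
Lq = ρ²(1+C_s²)/(2(1−ρ)) = 0.7092·(1+1.427)/(2·0.1578)
= 0.7092·2.4270/0.3157 = 5.45270

Final: 5.45270


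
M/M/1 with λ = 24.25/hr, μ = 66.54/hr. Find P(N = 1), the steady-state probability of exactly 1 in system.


ρ = 24.25/66.54 = 0.3644
P_n = (1−ρ)·ρ^n = (1 − 0.3644)·0.3644^1 = 0.6356·0.364442 = 0.231624

Final: 0.231624


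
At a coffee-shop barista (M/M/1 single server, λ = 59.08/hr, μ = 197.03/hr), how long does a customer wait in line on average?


ρ = 59.08/197.03 = 0.2999
Wq = ρ/(μ−λ) = 0.2999/(197.03 − 59.08) = 0.2999/137.95 = 0.002174 hr

Final: 0.002174 hr


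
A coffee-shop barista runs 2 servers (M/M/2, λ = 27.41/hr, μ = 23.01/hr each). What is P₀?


a = λ/μ = 27.41/23.01 = 1.1912; ρ = a/c = 0.5956
Σ_{k=0}^{1} a^k/k! (terms k=0..1) = 1.00000 + 1.19122 = 2.19122
Tail: a^2/(2!(1−ρ)) = 1.41901/(2·0.4044) = 1.75451
P₀ = 1/(2.19122 + 1.75451) = 1/3.94573 = 0.253439

Final: 0.253439


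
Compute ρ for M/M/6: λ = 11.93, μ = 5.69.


ρ = λ/(cμ) = 11.93/(6·5.69) = 11.93/34.14 = 0.3494

Final: 0.3494


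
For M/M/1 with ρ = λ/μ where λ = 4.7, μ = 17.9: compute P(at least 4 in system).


ρ = 4.7/17.9 = 0.2626
P(N ≥ n) = ρ^n = 0.2626^4 = 0.004753

Final: 0.004753


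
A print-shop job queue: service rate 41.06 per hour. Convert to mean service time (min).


Mean service time = 1/μ = 1/41.06 hour = 0.02435 hour
In minutes: 0.02435 × 60 = 1.4613 min

Final: 1.4613 min


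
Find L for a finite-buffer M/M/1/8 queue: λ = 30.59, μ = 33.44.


ρ = 30.59/33.44 = 0.9148
L = ρ[1 − (K+1)ρ^K + Kρ^(K+1)] / [(1−ρ)(1−ρ^(K+1))]
Numerator: 0.9148·(1 − 9·0.490349 + 8·0.448558) = 0.160379
Denominator: (0.08523)·(0.551442) = 0.046998
L = 0.160379/0.046998 = 3.4125

Final: 3.4125


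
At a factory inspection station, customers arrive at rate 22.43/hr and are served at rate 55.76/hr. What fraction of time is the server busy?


ρ = λ/μ = 22.43/55.76 = 0.4023

Final: 0.4023


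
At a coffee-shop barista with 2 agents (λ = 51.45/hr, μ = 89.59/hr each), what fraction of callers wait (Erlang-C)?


a = λ/μ = 0.5743; ρ = a/2 = 0.2871
P₀ = 0.553831 (from M/M/c formula)
C(c,a) = [a^c/(c!(1−ρ))]·P₀ = [0.32980/(2·0.7129)]·0.553831
= 0.23132·0.553831 = 0.128114

Final: 0.128114


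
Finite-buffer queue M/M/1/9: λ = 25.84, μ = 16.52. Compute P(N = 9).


ρ = λ/μ = 25.84/16.52 = 1.5642
P_K = (1−ρ)ρ^K/(1−ρ^(K+1)) = (-0.5642·56.045687)/(1 − 87.664682)
= -31.618995/-86.664682 = 0.364843

Final: 0.364843


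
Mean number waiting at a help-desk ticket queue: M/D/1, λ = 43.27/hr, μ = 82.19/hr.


ρ = 43.27/82.19 = 0.5265
M/D/1: Lq = ρ²/(2(1−ρ)) = 0.2772/(2·0.4735) = 0.29265

Final: 0.29265


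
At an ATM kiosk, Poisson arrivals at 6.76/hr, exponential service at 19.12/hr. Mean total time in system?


W = 1/(μ−λ) = 1/(19.12 − 6.76) = 1/12.36 = 0.08091 hr

Final: 0.08091 hr


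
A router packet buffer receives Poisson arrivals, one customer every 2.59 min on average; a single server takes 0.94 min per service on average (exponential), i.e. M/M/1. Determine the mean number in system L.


λ = 60/2.59 = 23.1660 /hr
μ = 60/0.94 = 63.8298 /hr
ρ = λ/μ = 23.1660/63.8298 = 0.3629
L = ρ/(1−ρ) = 0.3629/0.6371 = 0.5697

Final: 0.5697


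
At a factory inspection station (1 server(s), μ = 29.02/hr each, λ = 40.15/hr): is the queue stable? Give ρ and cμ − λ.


Total capacity cμ = 1·29.02 = 29.02/hr
ρ = λ/(cμ) = 40.15/29.02 = 1.3835
Stable ⇔ ρ < 1: NO
Spare capacity = cμ − λ = 29.02 − 40.15 = -11.13/hr

Final: ρ = 1.3835; unstable; margin = -11.13/hr


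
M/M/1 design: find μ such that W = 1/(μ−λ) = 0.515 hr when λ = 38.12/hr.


W = 1/(μ−λ) ⇒ μ − λ = 1/W = 1/0.515 = 1.9417
μ = λ + 1/W = 38.12 + 1.9417 = 40.0617 per hr

Final: 40.0617 /hr


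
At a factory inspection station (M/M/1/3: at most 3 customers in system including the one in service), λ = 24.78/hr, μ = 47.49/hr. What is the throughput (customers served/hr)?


ρ = 0.5218; P_K = (1−ρ)ρ^3/(1−ρ^4) = 0.073377
λ_eff = λ(1 − P_K) = 24.78·(1 − 0.073377) = 24.78·0.926623 = 22.9617 /hr

Final: 22.9617 /hr


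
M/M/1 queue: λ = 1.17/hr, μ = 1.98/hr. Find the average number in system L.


ρ = λ/μ = 1.17/1.98 = 0.5909
L = ρ/(1−ρ) = 0.5909/(1 − 0.5909) = 0.5909/0.4091 = 1.4444

Final: 1.4444


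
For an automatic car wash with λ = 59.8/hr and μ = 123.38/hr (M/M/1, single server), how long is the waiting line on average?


ρ = 59.8/123.38 = 0.4847
Lq = ρ²/(1−ρ) = 0.2349/0.5153 = 0.4559

Final: 0.4559


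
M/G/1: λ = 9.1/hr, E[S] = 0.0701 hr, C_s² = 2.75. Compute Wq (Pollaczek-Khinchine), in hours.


ρ = λ·E[S] = 9.1·0.0701 = 0.6379
E[S²] = E[S]²(1+C_s²) = 0.0701²·(1+2.75) = 0.018428
Wq = λ·E[S²]/(2(1−ρ)) = 9.1·0.018428/(2·0.3621) = 0.23156 hr

Final: 0.23156 hr


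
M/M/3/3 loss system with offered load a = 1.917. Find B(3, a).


B(c,a) = (a^c/c!) / Σ_{k=0}^{c} a^k/k!
a^3/3! = 1.174127
Σ terms (k=0..3): 1.00000 + 1.91700 + 1.83744 + 1.17413 = 5.928572
B = 1.174127/5.928572 = 0.198046

Final: 0.198046


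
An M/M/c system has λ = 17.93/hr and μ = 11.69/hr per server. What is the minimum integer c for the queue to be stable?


Stability requires cμ > λ ⇔ c > λ/μ.
λ/μ = 17.93/11.69 = 1.5338
Minimum integer c = ⌊1.5338⌋ + 1 = 2
Check: 2·11.69 = 23.38 > 17.93, while 1·11.69 = 11.69 ≤ 17.93

Final: 2 servers


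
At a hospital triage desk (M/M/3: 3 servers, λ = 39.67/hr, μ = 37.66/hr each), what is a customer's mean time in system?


a = 1.0534; ρ = 0.3511; P₀ = 0.343834
Lq = P₀·a^c·ρ/(c!(1−ρ)²) = 0.05586
Wq = Lq/λ = 0.05586/39.67 = 0.001408 hr
W = Wq + 1/μ = 0.001408 + 0.02655 = 0.02796 hr

Final: 0.02796 hr


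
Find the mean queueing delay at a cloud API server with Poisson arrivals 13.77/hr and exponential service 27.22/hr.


ρ = 13.77/27.22 = 0.5059
Wq = ρ/(μ−λ) = 0.5059/(27.22 − 13.77) = 0.5059/13.45 = 0.03761 hr

Final: 0.03761 hr


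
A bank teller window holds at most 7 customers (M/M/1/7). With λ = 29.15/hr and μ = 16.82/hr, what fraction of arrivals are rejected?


ρ = λ/μ = 29.15/16.82 = 1.7331
P_K = (1−ρ)ρ^K/(1−ρ^(K+1)) = (-0.7331·46.955663)/(1 − 81.376787)
= -34.421125/-80.376787 = 0.428247

Final: 0.428247


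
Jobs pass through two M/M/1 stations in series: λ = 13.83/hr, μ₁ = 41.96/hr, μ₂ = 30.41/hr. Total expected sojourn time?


Each node sees arrival rate λ = 13.83/hr (tandem ⇒ throughput preserved).
W₁ = 1/(μ₁−λ) = 1/(41.96−13.83) = 0.03555 hr
W₂ = 1/(μ₂−λ) = 1/(30.41−13.83) = 0.06031 hr
W_total = W₁ + W₂ = 0.03555 + 0.06031 = 0.09586 hr

Final: 0.09586 hr


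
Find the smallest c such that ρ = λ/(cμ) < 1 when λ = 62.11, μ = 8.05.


Stability requires cμ > λ ⇔ c > λ/μ.
λ/μ = 62.11/8.05 = 7.7155
Minimum integer c = ⌊7.7155⌋ + 1 = 8
Check: 8·8.05 = 64.40 > 62.11, while 7·8.05 = 56.35 ≤ 62.11

Final: 8 servers


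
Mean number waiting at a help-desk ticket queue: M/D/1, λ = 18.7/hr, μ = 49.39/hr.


ρ = 18.7/49.39 = 0.3786
M/D/1: Lq = ρ²/(2(1−ρ)) = 0.1434/(2·0.6214) = 0.11535

Final: 0.11535


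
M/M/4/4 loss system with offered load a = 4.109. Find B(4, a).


B(c,a) = (a^c/c!) / Σ_{k=0}^{c} a^k/k!
a^4/4! = 11.877727
Σ terms (k=0..4): 1.00000 + 4.10900 + 8.44194 + 11.56264 + 11.87773 = 36.991312
B = 11.877727/36.991312 = 0.321095

Final: 0.321095


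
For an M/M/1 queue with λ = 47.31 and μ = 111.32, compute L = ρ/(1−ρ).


ρ = λ/μ = 47.31/111.32 = 0.4250
L = ρ/(1−ρ) = 0.4250/(1 − 0.4250) = 0.4250/0.5750 = 0.7391

Final: 0.7391


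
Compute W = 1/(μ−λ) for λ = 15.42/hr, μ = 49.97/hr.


W = 1/(μ−λ) = 1/(49.97 − 15.42) = 1/34.55 = 0.02894 hr

Final: 0.02894 hr


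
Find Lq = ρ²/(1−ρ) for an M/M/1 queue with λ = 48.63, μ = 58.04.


ρ = 48.63/58.04 = 0.8379
Lq = ρ²/(1−ρ) = 0.7020/0.1621 = 4.3300

Final: 4.3300


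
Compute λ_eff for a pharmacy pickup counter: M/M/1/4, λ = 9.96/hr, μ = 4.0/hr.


ρ = 2.4900; P_K = (1−ρ)ρ^4/(1−ρ^5) = 0.604711
λ_eff = λ(1 − P_K) = 9.96·(1 − 0.604711) = 9.96·0.395289 = 3.9371 /hr

Final: 3.9371 /hr


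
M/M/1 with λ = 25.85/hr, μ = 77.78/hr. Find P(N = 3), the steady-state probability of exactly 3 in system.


ρ = 25.85/77.78 = 0.3323
P_n = (1−ρ)·ρ^n = (1 − 0.3323)·0.3323^3 = 0.6677·0.036709 = 0.024509

Final: 0.024509


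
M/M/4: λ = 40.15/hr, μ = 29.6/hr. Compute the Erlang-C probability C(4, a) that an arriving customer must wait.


a = λ/μ = 1.3564; ρ = a/4 = 0.3391
P₀ = 0.256035 (from M/M/c formula)
C(c,a) = [a^c/(c!(1−ρ))]·P₀ = [3.38513/(24·0.6609)]·0.256035
= 0.21342·0.256035 = 0.054643

Final: 0.054643


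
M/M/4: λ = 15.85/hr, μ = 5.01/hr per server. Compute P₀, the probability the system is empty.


a = λ/μ = 15.85/5.01 = 3.1637; ρ = a/c = 0.7909
Σ_{k=0}^{3} a^k/k! (terms k=0..3) = 1.00000 + 3.16367 + 5.00441 + 5.27744 = 14.44553
Tail: a^4/(4!(1−ρ)) = 100.17657/(24·0.2091) = 19.96359
P₀ = 1/(14.44553 + 19.96359) = 1/34.40911 = 0.029062

Final: 0.029062


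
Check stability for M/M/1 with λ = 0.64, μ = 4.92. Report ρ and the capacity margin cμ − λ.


Total capacity cμ = 1·4.92 = 4.92/hr
ρ = λ/(cμ) = 0.64/4.92 = 0.1301
Stable ⇔ ρ < 1: YES
Spare capacity = cμ − λ = 4.92 − 0.64 = 4.28/hr

Final: ρ = 0.1301; stable; margin = 4.28/hr


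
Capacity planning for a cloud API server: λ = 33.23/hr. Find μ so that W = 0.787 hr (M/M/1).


W = 1/(μ−λ) ⇒ μ − λ = 1/W = 1/0.787 = 1.2706
μ = λ + 1/W = 33.23 + 1.2706 = 34.5006 per hr

Final: 34.5006 /hr


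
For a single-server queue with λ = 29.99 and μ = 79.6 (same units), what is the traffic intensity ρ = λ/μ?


ρ = λ/μ = 29.99/79.6 = 0.3768

Final: 0.3768


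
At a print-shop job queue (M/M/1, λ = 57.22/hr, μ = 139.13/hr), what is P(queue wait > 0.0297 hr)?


ρ = 57.22/139.13 = 0.4113
P(Wq > t) = ρ·e^{−(μ−λ)t} = 0.4113·e^{−2.4327}
= 0.4113·0.087797 = 0.036108

Final: 0.036108


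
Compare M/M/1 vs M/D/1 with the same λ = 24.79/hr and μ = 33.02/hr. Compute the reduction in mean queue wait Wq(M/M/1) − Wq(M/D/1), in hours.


ρ = 24.79/33.02 = 0.7508
Wq(M/M/1) = ρ/(μ−λ) = 0.7508/8.23 = 0.09122 hr
Wq(M/D/1) = ρ/(2(μ−λ)) = 0.04561 hr
Savings = 0.09122 − 0.04561 = 0.04561 hr

Final: 0.04561 hr


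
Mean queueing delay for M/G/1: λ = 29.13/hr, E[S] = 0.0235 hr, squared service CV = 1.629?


ρ = λ·E[S] = 29.13·0.0235 = 0.6846
E[S²] = E[S]²(1+C_s²) = 0.0235²·(1+1.629) = 0.001452
Wq = λ·E[S²]/(2(1−ρ)) = 29.13·0.001452/(2·0.3154) = 0.06704 hr

Final: 0.06704 hr


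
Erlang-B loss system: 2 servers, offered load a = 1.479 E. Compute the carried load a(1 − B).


B(2,1.479) = 0.306131 (Erlang-B)
Carried load = a(1 − B) = 1.479·(1 − 0.306131) = 1.479·0.693869 = 1.0262 E

Final: 1.0262 Erlangs


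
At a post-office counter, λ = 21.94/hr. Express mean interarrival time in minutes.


Mean interarrival time = 1/λ = 1/21.94 hour = 0.04558 hour
In minutes: 0.04558 × 60 = 2.7347 min

Final: 2.7347 min


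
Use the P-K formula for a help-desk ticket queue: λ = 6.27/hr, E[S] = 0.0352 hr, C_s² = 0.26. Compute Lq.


ρ = λ·E[S] = 6.27·0.0352 = 0.2207
Lq = ρ²(1+C_s²)/(2(1−ρ)) = 0.04871·(1+0.26)/(2·0.7793)
= 0.04871·1.2600/1.5586 = 0.03938

Final: 0.03938


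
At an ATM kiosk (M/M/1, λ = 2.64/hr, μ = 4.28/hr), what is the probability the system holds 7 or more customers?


ρ = 2.64/4.28 = 0.6168
P(N ≥ n) = ρ^n = 0.6168^7 = 0.033972

Final: 0.033972


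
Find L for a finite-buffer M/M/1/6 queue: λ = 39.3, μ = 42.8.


ρ = 39.3/42.8 = 0.9182
L = ρ[1 − (K+1)ρ^K + Kρ^(K+1)] / [(1−ρ)(1−ρ^(K+1))]
Numerator: 0.9182·(1 − 7·0.599367 + 6·0.550353) = 0.097838
Denominator: (0.08178)·(0.449647) = 0.036770
L = 0.097838/0.036770 = 2.6608

Final: 2.6608


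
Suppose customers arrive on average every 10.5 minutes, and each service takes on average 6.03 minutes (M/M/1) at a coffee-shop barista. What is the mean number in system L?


λ = 60/10.5 = 5.7143 /hr
μ = 60/6.03 = 9.9502 /hr
ρ = λ/μ = 5.7143/9.9502 = 0.5743
L = ρ/(1−ρ) = 0.5743/0.4257 = 1.3490

Final: 1.3490


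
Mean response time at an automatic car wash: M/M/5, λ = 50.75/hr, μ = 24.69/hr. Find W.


a = 2.0555; ρ = 0.4111; P₀ = 0.126929
Lq = P₀·a^c·ρ/(c!(1−ρ)²) = 0.04601
Wq = Lq/λ = 0.04601/50.75 = 0.0009065 hr
W = Wq + 1/μ = 0.0009065 + 0.04050 = 0.04141 hr

Final: 0.04141 hr


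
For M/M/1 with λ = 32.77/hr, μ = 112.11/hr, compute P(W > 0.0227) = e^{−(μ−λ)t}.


W ~ Exponential(μ−λ) for M/M/1.
μ − λ = 112.11 − 32.77 = 79.3400
P(W > t) = e^{−(μ−λ)t} = e^{−1.8010} = 0.165131

Final: 0.165131


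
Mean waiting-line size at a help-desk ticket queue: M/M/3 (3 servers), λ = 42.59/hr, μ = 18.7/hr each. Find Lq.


a = λ/μ = 2.2775; ρ = a/3 = 0.7592
P₀ = 0.071188
Lq = P₀·a^c·ρ / (c!·(1−ρ)²) = 0.071188·11.81403·0.7592/(6·0.05799)
= 1.83489

Final: 1.83489


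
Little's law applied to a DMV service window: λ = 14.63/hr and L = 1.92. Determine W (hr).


W = L/λ = 1.92/14.63 = 0.1312 hr

Final: 0.1312 hr


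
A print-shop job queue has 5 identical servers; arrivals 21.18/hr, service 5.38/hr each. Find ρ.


ρ = λ/(cμ) = 21.18/(5·5.38) = 21.18/26.90 = 0.7874

Final: 0.7874


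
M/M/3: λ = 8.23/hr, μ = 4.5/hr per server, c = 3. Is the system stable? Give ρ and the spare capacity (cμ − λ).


Total capacity cμ = 3·4.5 = 13.50/hr
ρ = λ/(cμ) = 8.23/13.50 = 0.6096
Stable ⇔ ρ < 1: YES
Spare capacity = cμ − λ = 13.50 − 8.23 = 5.27/hr

Final: ρ = 0.6096; stable; margin = 5.27/hr


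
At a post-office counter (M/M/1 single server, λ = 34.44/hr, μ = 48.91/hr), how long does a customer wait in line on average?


ρ = 34.44/48.91 = 0.7042
Wq = ρ/(μ−λ) = 0.7042/(48.91 − 34.44) = 0.7042/14.47 = 0.04866 hr

Final: 0.04866 hr


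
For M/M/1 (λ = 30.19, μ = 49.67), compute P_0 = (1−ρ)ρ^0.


ρ = 30.19/49.67 = 0.6078
P_n = (1−ρ)·ρ^n = (1 − 0.6078)·0.6078^0 = 0.3922·1.000000 = 0.392188

Final: 0.392188


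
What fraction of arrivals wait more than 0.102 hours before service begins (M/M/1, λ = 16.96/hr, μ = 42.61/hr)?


ρ = 16.96/42.61 = 0.3980
P(Wq > t) = ρ·e^{−(μ−λ)t} = 0.3980·e^{−2.6163}
= 0.3980·0.073073 = 0.029085

Final: 0.029085


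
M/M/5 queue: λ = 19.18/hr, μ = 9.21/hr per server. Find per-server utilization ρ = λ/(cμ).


ρ = λ/(cμ) = 19.18/(5·9.21) = 19.18/46.05 = 0.4165

Final: 0.4165


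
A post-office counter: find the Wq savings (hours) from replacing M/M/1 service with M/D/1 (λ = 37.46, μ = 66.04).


ρ = 37.46/66.04 = 0.5672
Wq(M/M/1) = ρ/(μ−λ) = 0.5672/28.58 = 0.01985 hr
Wq(M/D/1) = ρ/(2(μ−λ)) = 0.009924 hr
Savings = 0.01985 − 0.009924 = 0.009924 hr

Final: 0.009924 hr


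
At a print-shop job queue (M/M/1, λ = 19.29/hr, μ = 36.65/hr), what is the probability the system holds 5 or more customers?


ρ = 19.29/36.65 = 0.5263
P(N ≥ n) = ρ^n = 0.5263^5 = 0.040392

Final: 0.040392


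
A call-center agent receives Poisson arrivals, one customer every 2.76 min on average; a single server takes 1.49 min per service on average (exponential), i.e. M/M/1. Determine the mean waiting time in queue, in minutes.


λ = 60/2.76 = 21.7391 /hr
μ = 60/1.49 = 40.2685 /hr
ρ = λ/μ = 21.7391/40.2685 = 0.5399
Wq = ρ/(μ−λ) = 0.5399/(40.2685−21.7391) = 0.02914 hr
In minutes: 0.02914·60 = 1.748 min

Final: 1.748 min


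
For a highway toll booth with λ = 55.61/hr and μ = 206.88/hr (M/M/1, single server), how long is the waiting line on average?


ρ = 55.61/206.88 = 0.2688
Lq = ρ²/(1−ρ) = 0.07226/0.7312 = 0.09882

Final: 0.09882


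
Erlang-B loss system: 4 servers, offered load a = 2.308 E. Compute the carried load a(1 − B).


B(4,2.308) = 0.128473 (Erlang-B)
Carried load = a(1 − B) = 2.308·(1 − 0.128473) = 2.308·0.871527 = 2.0115 E

Final: 2.0115 Erlangs


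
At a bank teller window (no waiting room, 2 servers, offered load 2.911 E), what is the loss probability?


B(c,a) = (a^c/c!) / Σ_{k=0}^{c} a^k/k!
a^2/2! = 4.236961
Σ terms (k=0..2): 1.00000 + 2.91100 + 4.23696 = 8.147960
B = 4.236961/8.147960 = 0.520003

Final: 0.520003


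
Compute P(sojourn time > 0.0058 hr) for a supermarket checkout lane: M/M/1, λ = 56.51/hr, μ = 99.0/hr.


W ~ Exponential(μ−λ) for M/M/1.
μ − λ = 99.0 − 56.51 = 42.4900
P(W > t) = e^{−(μ−λ)t} = e^{−0.2464} = 0.781577

Final: 0.781577


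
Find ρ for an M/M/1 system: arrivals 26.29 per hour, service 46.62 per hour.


ρ = λ/μ = 26.29/46.62 = 0.5639

Final: 0.5639


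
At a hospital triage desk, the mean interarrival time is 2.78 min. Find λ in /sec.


λ = 1/(interarrival time) in consistent units.
1 second = 0.0166667 min, so λ = 0.0166667/2.78 = 0.005995 per second

Final: 0.005995 /sec


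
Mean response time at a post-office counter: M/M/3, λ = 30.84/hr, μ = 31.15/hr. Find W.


a = 0.9900; ρ = 0.3300; P₀ = 0.367437
Lq = P₀·a^c·ρ/(c!(1−ρ)²) = 0.04369
Wq = Lq/λ = 0.04369/30.84 = 0.001417 hr
W = Wq + 1/μ = 0.001417 + 0.03210 = 0.03352 hr

Final: 0.03352 hr


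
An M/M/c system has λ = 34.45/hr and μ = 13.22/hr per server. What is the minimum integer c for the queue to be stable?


Stability requires cμ > λ ⇔ c > λ/μ.
λ/μ = 34.45/13.22 = 2.6059
Minimum integer c = ⌊2.6059⌋ + 1 = 3
Check: 3·13.22 = 39.66 > 34.45, while 2·13.22 = 26.44 ≤ 34.45

Final: 3 servers


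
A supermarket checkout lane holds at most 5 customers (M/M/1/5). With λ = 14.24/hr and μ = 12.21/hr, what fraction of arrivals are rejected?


ρ = λ/μ = 14.24/12.21 = 1.1663
P_K = (1−ρ)ρ^K/(1−ρ^(K+1)) = (-0.1663·2.157603)/(1 − 2.516320)
= -0.358717/-1.516320 = 0.236571

Final: 0.236571


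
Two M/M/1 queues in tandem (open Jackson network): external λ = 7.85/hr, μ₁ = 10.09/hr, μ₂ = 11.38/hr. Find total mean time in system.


Each node sees arrival rate λ = 7.85/hr (tandem ⇒ throughput preserved).
W₁ = 1/(μ₁−λ) = 1/(10.09−7.85) = 0.44643 hr
W₂ = 1/(μ₂−λ) = 1/(11.38−7.85) = 0.28329 hr
W_total = W₁ + W₂ = 0.44643 + 0.28329 = 0.72971 hr

Final: 0.72971 hr


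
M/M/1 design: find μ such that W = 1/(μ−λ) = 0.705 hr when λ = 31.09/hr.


W = 1/(μ−λ) ⇒ μ − λ = 1/W = 1/0.705 = 1.4184
μ = λ + 1/W = 31.09 + 1.4184 = 32.5084 per hr

Final: 32.5084 /hr


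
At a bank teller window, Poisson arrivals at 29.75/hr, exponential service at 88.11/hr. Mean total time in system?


W = 1/(μ−λ) = 1/(88.11 − 29.75) = 1/58.36 = 0.01714 hr

Final: 0.01714 hr


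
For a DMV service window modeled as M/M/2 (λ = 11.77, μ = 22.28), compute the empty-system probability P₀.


a = λ/μ = 11.77/22.28 = 0.5283; ρ = a/c = 0.2641
Σ_{k=0}^{1} a^k/k! (terms k=0..1) = 1.00000 + 0.52828 = 1.52828
Tail: a^2/(2!(1−ρ)) = 0.27908/(2·0.7359) = 0.18963
P₀ = 1/(1.52828 + 0.18963) = 1/1.71790 = 0.582105

Final: 0.582105


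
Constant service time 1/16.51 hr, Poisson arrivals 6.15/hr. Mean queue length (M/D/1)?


ρ = 6.15/16.51 = 0.3725
M/D/1: Lq = ρ²/(2(1−ρ)) = 0.1388/(2·0.6275) = 0.11056

Final: 0.11056


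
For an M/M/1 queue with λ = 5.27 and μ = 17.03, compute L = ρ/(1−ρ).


ρ = λ/μ = 5.27/17.03 = 0.3095
L = ρ/(1−ρ) = 0.3095/(1 − 0.3095) = 0.3095/0.6905 = 0.4481

Final: 0.4481


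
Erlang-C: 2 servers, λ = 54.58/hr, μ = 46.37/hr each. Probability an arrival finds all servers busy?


a = λ/μ = 1.1771; ρ = a/2 = 0.5885
P₀ = 0.259028 (from M/M/c formula)
C(c,a) = [a^c/(c!(1−ρ))]·P₀ = [1.38546/(2·0.4115)]·0.259028
= 1.68353·0.259028 = 0.436082

Final: 0.436082


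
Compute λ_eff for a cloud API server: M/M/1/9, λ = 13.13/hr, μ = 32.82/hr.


ρ = 0.4001; P_K = (1−ρ)ρ^9/(1−ρ^10) = 0.0001575
λ_eff = λ(1 − P_K) = 13.13·(1 − 0.0001575) = 13.13·0.999842 = 13.1279 /hr

Final: 13.1279 /hr


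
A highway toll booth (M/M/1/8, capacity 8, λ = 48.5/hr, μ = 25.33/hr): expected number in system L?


ρ = 48.5/25.33 = 1.9147
L = ρ[1 − (K+1)ρ^K + Kρ^(K+1)] / [(1−ρ)(1−ρ^(K+1))]
Numerator: 1.9147·(1 − 9·180.656000 + 8·345.906672) = 2187.285620
Denominator: (-0.9147)·(-344.906672) = 315.494970
L = 2187.285620/315.494970 = 6.9329

Final: 6.9329


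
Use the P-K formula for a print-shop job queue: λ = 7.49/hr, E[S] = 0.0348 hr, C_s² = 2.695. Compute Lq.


ρ = λ·E[S] = 7.49·0.0348 = 0.2607
Lq = ρ²(1+C_s²)/(2(1−ρ)) = 0.06794·(1+2.695)/(2·0.7393)
= 0.06794·3.6950/1.4787 = 0.16977

Final: 0.16977


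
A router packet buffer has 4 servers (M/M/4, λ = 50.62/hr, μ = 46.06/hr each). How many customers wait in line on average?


a = λ/μ = 1.0990; ρ = a/4 = 0.2748
P₀ = 0.332453
Lq = P₀·a^c·ρ / (c!·(1−ρ)²) = 0.332453·1.45879·0.2748/(24·0.52599)
= 0.01056

Final: 0.01056


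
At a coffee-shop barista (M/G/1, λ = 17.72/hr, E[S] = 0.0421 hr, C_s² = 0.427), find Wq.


ρ = λ·E[S] = 17.72·0.0421 = 0.7460
E[S²] = E[S]²(1+C_s²) = 0.0421²·(1+0.427) = 0.002529
Wq = λ·E[S²]/(2(1−ρ)) = 17.72·0.002529/(2·0.2540) = 0.08823 hr

Final: 0.08823 hr


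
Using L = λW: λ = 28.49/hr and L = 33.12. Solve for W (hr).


W = L/λ = 33.12/28.49 = 1.1625 hr

Final: 1.1625 hr


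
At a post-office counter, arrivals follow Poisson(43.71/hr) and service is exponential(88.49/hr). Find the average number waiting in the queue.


ρ = 43.71/88.49 = 0.4940
Lq = ρ²/(1−ρ) = 0.2440/0.5060 = 0.4822

Final: 0.4822


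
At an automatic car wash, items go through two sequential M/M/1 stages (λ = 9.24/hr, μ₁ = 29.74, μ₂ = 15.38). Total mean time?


Each node sees arrival rate λ = 9.24/hr (tandem ⇒ throughput preserved).
W₁ = 1/(μ₁−λ) = 1/(29.74−9.24) = 0.04878 hr
W₂ = 1/(μ₂−λ) = 1/(15.38−9.24) = 0.16287 hr
W_total = W₁ + W₂ = 0.04878 + 0.16287 = 0.21165 hr

Final: 0.21165 hr


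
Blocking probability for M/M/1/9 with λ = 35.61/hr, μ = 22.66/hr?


ρ = λ/μ = 35.61/22.66 = 1.5715
P_K = (1−ρ)ρ^K/(1−ρ^(K+1)) = (-0.5715·58.453243)/(1 − 91.858782)
= -33.405538/-90.858782 = 0.367664

Final: 0.367664


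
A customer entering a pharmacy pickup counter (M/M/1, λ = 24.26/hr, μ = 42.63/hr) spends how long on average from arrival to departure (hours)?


W = 1/(μ−λ) = 1/(42.63 − 24.26) = 1/18.37 = 0.05444 hr

Final: 0.05444 hr


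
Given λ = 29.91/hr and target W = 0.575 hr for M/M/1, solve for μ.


W = 1/(μ−λ) ⇒ μ − λ = 1/W = 1/0.575 = 1.7391
μ = λ + 1/W = 29.91 + 1.7391 = 31.6491 per hr

Final: 31.6491 /hr


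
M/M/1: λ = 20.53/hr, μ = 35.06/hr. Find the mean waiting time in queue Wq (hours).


ρ = 20.53/35.06 = 0.5856
Wq = ρ/(μ−λ) = 0.5856/(35.06 − 20.53) = 0.5856/14.53 = 0.04030 hr

Final: 0.04030 hr


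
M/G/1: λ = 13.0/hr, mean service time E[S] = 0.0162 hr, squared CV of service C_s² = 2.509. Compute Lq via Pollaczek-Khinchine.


ρ = λ·E[S] = 13.0·0.0162 = 0.2106
Lq = ρ²(1+C_s²)/(2(1−ρ)) = 0.04435·(1+2.509)/(2·0.7894)
= 0.04435·3.5090/1.5788 = 0.09858

Final: 0.09858


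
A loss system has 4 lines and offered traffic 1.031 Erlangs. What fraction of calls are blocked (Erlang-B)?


B(c,a) = (a^c/c!) / Σ_{k=0}^{c} a^k/k!
a^4/4! = 0.047079
Σ terms (k=0..4): 1.00000 + 1.03100 + 0.53148 + 0.18265 + 0.04708 = 2.792211
B = 0.047079/2.792211 = 0.016861

Final: 0.016861


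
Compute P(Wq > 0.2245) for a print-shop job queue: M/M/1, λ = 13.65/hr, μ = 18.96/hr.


ρ = 13.65/18.96 = 0.7199
P(Wq > t) = ρ·e^{−(μ−λ)t} = 0.7199·e^{−1.1921}
= 0.7199·0.303585 = 0.218562

Final: 0.218562


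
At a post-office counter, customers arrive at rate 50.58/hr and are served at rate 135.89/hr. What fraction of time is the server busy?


ρ = λ/μ = 50.58/135.89 = 0.3722

Final: 0.3722


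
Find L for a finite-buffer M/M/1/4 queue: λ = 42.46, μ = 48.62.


ρ = 42.46/48.62 = 0.8733
L = ρ[1 − (K+1)ρ^K + Kρ^(K+1)] / [(1−ρ)(1−ρ^(K+1))]
Numerator: 0.8733·(1 − 5·0.581648 + 4·0.507955) = 0.107923
Denominator: (0.1267)·(0.492045) = 0.062341
L = 0.107923/0.062341 = 1.7312

Final: 1.7312


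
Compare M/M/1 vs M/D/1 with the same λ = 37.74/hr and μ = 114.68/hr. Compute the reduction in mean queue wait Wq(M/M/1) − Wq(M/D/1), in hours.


ρ = 37.74/114.68 = 0.3291
Wq(M/M/1) = ρ/(μ−λ) = 0.3291/76.94 = 0.004277 hr
Wq(M/D/1) = ρ/(2(μ−λ)) = 0.002139 hr
Savings = 0.004277 − 0.002139 = 0.002139 hr

Final: 0.002139 hr


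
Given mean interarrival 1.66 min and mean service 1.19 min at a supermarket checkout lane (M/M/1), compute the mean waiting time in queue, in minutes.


λ = 60/1.66 = 36.1446 /hr
μ = 60/1.19 = 50.4202 /hr
ρ = λ/μ = 36.1446/50.4202 = 0.7169
Wq = ρ/(μ−λ) = 0.7169/(50.4202−36.1446) = 0.05022 hr
In minutes: 0.05022·60 = 3.013 min

Final: 3.013 min


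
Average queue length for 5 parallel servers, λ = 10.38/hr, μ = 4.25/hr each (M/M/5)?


a = λ/μ = 2.4424; ρ = a/5 = 0.4885
P₀ = 0.085096
Lq = P₀·a^c·ρ / (c!·(1−ρ)²) = 0.085096·86.90447·0.4885/(120·0.26166)
= 0.11505

Final: 0.11505


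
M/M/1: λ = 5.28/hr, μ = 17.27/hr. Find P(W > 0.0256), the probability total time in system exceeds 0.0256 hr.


W ~ Exponential(μ−λ) for M/M/1.
μ − λ = 17.27 − 5.28 = 11.9900
P(W > t) = e^{−(μ−λ)t} = e^{−0.3069} = 0.735692

Final: 0.735692


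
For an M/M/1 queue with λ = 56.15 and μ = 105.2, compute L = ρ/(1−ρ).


ρ = λ/μ = 56.15/105.2 = 0.5337
L = ρ/(1−ρ) = 0.5337/(1 − 0.5337) = 0.5337/0.4663 = 1.1448

Final: 1.1448


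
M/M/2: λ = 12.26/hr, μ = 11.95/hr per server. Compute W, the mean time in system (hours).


a = 1.0259; ρ = 0.5130; P₀ = 0.321903
Lq = P₀·a^c·ρ/(c!(1−ρ)²) = 0.36637
Wq = Lq/λ = 0.36637/12.26 = 0.02988 hr
W = Wq + 1/μ = 0.02988 + 0.08368 = 0.11357 hr

Final: 0.11357 hr


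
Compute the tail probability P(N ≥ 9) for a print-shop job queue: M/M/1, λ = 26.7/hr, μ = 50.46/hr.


ρ = 26.7/50.46 = 0.5291
P(N ≥ n) = ρ^n = 0.5291^9 = 0.003251

Final: 0.003251


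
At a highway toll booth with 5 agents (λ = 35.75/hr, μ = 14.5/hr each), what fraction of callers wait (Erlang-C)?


a = λ/μ = 2.4655; ρ = a/5 = 0.4931
P₀ = 0.083055 (from M/M/c formula)
C(c,a) = [a^c/(c!(1−ρ))]·P₀ = [91.10458/(120·0.5069)]·0.083055
= 1.49775·0.083055 = 0.124396

Final: 0.124396


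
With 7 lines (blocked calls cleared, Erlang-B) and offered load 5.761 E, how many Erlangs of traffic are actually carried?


B(7,5.761) = 0.169482 (Erlang-B)
Carried load = a(1 − B) = 5.761·(1 − 0.169482) = 5.761·0.830518 = 4.7846 E

Final: 4.7846 Erlangs


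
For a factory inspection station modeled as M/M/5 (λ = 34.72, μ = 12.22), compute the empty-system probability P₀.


a = λ/μ = 34.72/12.22 = 2.8412; ρ = a/c = 0.5682
Σ_{k=0}^{4} a^k/k! (terms k=0..4) = 1.00000 + 2.84124 + 4.03633 + 3.82274 + 2.71533 = 14.41564
Tail: a^5/(5!(1−ρ)) = 185.15803/(120·0.4318) = 3.57378
P₀ = 1/(14.41564 + 3.57378) = 1/17.98942 = 0.055588

Final: 0.055588


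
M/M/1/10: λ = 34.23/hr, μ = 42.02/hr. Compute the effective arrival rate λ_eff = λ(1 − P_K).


ρ = 0.8146; P_K = (1−ρ)ρ^10/(1−ρ^11) = 0.026649
λ_eff = λ(1 − P_K) = 34.23·(1 − 0.026649) = 34.23·0.973351 = 33.3178 /hr

Final: 33.3178 /hr


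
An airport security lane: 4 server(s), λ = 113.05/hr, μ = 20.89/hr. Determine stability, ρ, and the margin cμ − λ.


Total capacity cμ = 4·20.89 = 83.56/hr
ρ = λ/(cμ) = 113.05/83.56 = 1.3529
Stable ⇔ ρ < 1: NO
Spare capacity = cμ − λ = 83.56 − 113.05 = -29.49/hr

Final: ρ = 1.3529; unstable; margin = -29.49/hr


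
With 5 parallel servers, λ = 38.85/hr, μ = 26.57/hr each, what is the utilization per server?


ρ = λ/(cμ) = 38.85/(5·26.57) = 38.85/132.85 = 0.2924

Final: 0.2924


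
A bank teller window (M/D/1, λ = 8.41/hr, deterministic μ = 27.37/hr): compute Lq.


ρ = 8.41/27.37 = 0.3073
M/D/1: Lq = ρ²/(2(1−ρ)) = 0.09442/(2·0.6927) = 0.06815

Final: 0.06815


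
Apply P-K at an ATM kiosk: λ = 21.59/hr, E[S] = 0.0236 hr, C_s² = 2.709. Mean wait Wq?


ρ = λ·E[S] = 21.59·0.0236 = 0.5095
E[S²] = E[S]²(1+C_s²) = 0.0236²·(1+2.709) = 0.002066
Wq = λ·E[S²]/(2(1−ρ)) = 21.59·0.002066/(2·0.4905) = 0.04547 hr

Final: 0.04547 hr


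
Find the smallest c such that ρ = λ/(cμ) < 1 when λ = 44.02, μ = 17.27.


Stability requires cμ > λ ⇔ c > λ/μ.
λ/μ = 44.02/17.27 = 2.5489
Minimum integer c = ⌊2.5489⌋ + 1 = 3
Check: 3·17.27 = 51.81 > 44.02, while 2·17.27 = 34.54 ≤ 44.02

Final: 3 servers


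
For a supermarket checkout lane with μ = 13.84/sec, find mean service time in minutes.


Mean service time = 1/μ = 1/13.84 second = 0.07225 second
In minutes: 0.07225 × 0.0166667 = 0.001204 min

Final: 0.001204 min


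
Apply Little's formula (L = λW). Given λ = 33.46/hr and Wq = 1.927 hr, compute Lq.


Lq = λWq = 33.46·1.927 = 64.4774

Final: 64.4774


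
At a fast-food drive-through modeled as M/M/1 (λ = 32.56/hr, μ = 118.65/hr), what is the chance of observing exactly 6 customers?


ρ = 32.56/118.65 = 0.2744
P_n = (1−ρ)·ρ^n = (1 − 0.2744)·0.2744^6 = 0.7256·0.0004271 = 0.0003099

Final: 0.0003099
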